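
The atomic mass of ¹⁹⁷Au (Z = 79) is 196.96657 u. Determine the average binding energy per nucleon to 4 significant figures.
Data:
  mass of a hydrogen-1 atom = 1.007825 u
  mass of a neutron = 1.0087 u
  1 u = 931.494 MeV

The nucleus contains 79 protons and 197 − 79 = 118 neutrons.
Total constituent mass: 79 × 1.007825 + 118 × 1.0087 = 198.644775 u
The mass defect is 198.644775 − 196.96657 = 1.678205 u.
Converting to energy: 1.678205 u × 931.494 MeV/u = 1563.24 MeV
Per nucleon: 1563.24 / 197 = 7.935 MeV

7.935 MeV/nucleon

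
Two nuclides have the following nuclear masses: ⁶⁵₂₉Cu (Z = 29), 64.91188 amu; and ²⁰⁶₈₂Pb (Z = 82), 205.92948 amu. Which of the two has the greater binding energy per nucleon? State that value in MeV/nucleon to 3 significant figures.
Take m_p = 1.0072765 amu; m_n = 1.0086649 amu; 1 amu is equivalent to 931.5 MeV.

⁶⁵₂₉Cu: Σm = 29(1.0072765) + 36(1.0086649) = 65.5229549 amu; Δm = 0.6110749 amu; E_B = 569.22 MeV; E_B/A = 8.757 MeV
²⁰⁶₈₂Pb: Σm = 82(1.0072765) + 124(1.0086649) = 207.6711206 amu; Δm = 1.7416406 amu; E_B = 1622.3 MeV; E_B/A = 7.875 MeV
⁶⁵₂₉Cu has the higher binding energy per nucleon, so it is the more tightly bound nucleus.

⁶⁵₂₉Cu; 8.76 MeV/nucleon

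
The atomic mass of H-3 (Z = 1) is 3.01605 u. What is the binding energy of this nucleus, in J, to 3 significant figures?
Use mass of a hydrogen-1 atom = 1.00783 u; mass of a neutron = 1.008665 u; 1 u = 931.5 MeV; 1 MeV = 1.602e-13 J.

Total constituent mass: 1 × 1.00783 + 2 × 1.008665 = 3.025160 u
Δm = 3.025160 − 3.01605 = 0.009110 u
Binding energy = Δm·c² = 0.009110 × 931.5 MeV/u = 8.48597 MeV
In joules: 8.48597 MeV × 1.602e-13 J/MeV = 1.3595e-12 J

1.36e-12 J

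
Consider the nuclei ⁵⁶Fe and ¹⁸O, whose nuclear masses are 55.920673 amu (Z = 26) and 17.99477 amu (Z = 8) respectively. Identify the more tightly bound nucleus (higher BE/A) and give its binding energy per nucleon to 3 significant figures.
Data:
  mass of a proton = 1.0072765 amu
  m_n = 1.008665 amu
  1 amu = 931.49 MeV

⁵⁶Fe: Σm = 26(1.0072765) + 30(1.008665) = 56.4491390 amu; Δm = 0.5284660 amu; E_B = 492.26 MeV; E_B/A = 8.790 MeV
¹⁸O: Σm = 8(1.0072765) + 10(1.008665) = 18.1448620 amu; Δm = 0.1500920 amu; E_B = 139.81 MeV; E_B/A = 7.767 MeV
⁵⁶Fe has the higher binding energy per nucleon, so it is the more tightly bound nucleus.

⁵⁶Fe; 8.79 MeV/nucleon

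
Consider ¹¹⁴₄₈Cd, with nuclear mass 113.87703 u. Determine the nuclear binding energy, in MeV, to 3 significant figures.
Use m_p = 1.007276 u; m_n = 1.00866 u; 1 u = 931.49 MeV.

Z = 48, so N = A − Z = 114 − 48 = 66.
Mass of separated nucleons = 48(1.007276) + 66(1.00866) = 48.349248 + 66.57156 = 114.920808 u
The mass defect is 114.920808 − 113.87703 = 1.043778 u.
E_B = 1.043778 × 931.49 = 972.269 MeV

972 MeV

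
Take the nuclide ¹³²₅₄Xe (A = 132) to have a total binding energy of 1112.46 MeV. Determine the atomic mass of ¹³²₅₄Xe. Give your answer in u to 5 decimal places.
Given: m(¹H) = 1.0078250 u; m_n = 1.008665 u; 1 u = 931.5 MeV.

Mass defect = 1112.46 MeV / (931.5 MeV/u) = 1.1942673 u
Constituent mass = 54(1.0078250) + 78(1.008665) = 133.0984200 u
Atomic mass = 133.0984200 − 1.1942673 = 131.9041527 u ≈ 131.90415 u (to 5 decimal places)

131.90415 u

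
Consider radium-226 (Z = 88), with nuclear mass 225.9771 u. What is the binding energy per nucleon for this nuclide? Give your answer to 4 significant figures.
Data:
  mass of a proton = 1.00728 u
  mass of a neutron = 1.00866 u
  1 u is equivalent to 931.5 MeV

7.661 MeV/nucleon

With 88 protons and 138 neutrons (A = 226):
Mass of separated nucleons = 88(1.00728) + 138(1.00866) = 88.64064 + 139.19508 = 227.83572 u
Mass defect Δm = 227.83572 − 225.9771 = 1.85862 u
Converting to energy: 1.85862 u × 931.5 MeV/u = 1731.30 MeV
Per nucleon: 1731.30 / 226 = 7.661 MeV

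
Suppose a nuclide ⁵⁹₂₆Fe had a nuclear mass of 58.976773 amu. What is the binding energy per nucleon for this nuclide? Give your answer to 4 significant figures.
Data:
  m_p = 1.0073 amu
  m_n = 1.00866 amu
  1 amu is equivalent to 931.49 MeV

The nucleus contains 26 protons and 59 − 26 = 33 neutrons.
Total constituent mass: 26 × 1.0073 + 33 × 1.00866 = 59.47558 amu
The mass defect is 59.47558 − 58.976773 = 0.498807 amu.
Binding energy = Δm·c² = 0.498807 × 931.49 MeV/amu = 464.634 MeV
BE/A = 464.634 MeV / 59 = 7.875 MeV/nucleon

7.875 MeV/nucleon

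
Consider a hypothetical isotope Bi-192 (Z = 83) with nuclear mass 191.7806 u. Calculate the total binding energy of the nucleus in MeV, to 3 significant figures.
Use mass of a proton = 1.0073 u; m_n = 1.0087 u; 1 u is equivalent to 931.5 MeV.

1650 MeV

Total constituent mass: 83 × 1.0073 + 109 × 1.0087 = 193.5542 u
Δm = 193.5542 − 191.7806 = 1.7736 u
E_B = 1.7736 × 931.5 = 1652.11 MeV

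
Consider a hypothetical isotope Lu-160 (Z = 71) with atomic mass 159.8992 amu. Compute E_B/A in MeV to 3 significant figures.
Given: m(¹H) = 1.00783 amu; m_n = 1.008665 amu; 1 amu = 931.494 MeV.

8.31 MeV/nucleon

Σm = 71·m(¹H) + 89·m_n = 71.55593 + 89.771185 = 161.327115 amu
Mass defect Δm = 161.327115 − 159.8992 = 1.427915 amu
Binding energy = Δm·c² = 1.427915 × 931.494 MeV/amu = 1330.09 MeV
BE/A = 1330.09 MeV / 160 = 8.313 MeV/nucleon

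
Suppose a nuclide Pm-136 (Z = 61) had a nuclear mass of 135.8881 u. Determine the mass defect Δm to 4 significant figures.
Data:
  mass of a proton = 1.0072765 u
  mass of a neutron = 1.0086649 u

1.206 u

Mass of separated nucleons = 61(1.0072765) + 75(1.0086649) = 61.4438665 + 75.6498675 = 137.0937340 u
The mass defect is 137.0937340 − 135.8881 = 1.2056340 u.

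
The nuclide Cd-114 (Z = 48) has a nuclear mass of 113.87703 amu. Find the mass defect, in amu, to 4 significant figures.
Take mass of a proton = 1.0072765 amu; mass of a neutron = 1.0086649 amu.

1.044 amu

With 48 protons and 66 neutrons (A = 114):
Σm = 48·m_p + 66·m_n = 48.3492720 + 66.5718834 = 114.9211554 amu
Mass defect Δm = 114.9211554 − 113.87703 = 1.0441254 amu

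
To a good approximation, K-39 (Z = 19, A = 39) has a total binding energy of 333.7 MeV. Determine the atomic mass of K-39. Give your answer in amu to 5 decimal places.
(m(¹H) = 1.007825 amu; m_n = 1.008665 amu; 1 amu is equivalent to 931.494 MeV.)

Mass defect = 333.7 MeV / (931.494 MeV/amu) = 0.3582417 amu
Constituent mass = 19(1.007825) + 20(1.008665) = 39.321975 amu
Atomic mass = 39.321975 − 0.3582417 = 38.9637333 amu ≈ 38.96373 amu (to 5 decimal places)

38.96373 amu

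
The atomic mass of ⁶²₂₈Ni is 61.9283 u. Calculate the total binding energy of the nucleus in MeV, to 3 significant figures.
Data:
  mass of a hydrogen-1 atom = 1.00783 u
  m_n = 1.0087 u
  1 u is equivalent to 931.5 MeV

547 MeV

The nucleus contains 28 protons and 62 − 28 = 34 neutrons.
Σm = 28·m(¹H) + 34·m_n = 28.21924 + 34.2958 = 62.51504 u
The mass defect is 62.51504 − 61.9283 = 0.58674 u.
Converting to energy: 0.58674 u × 931.5 MeV/u = 546.548 MeV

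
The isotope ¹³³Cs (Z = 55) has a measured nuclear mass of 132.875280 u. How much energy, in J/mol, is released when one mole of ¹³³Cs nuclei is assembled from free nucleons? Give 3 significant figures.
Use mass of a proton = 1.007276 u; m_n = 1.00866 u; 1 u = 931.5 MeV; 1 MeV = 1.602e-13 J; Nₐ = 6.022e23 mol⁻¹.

Z = 55, so N = A − Z = 133 − 55 = 78.
Σm = 55·m_p + 78·m_n = 55.400180 + 78.67548 = 134.075660 u
Δm = 134.075660 − 132.875280 = 1.200380 u
Binding energy = Δm·c² = 1.200380 × 931.5 MeV/u = 1118.15 MeV
Per nucleus in joules: 1118.15 MeV × 1.602e-13 J/MeV = 1.7913e-10 J
Per mole: 1.7913e-10 J × 6.022e23 mol⁻¹ = 1.0787e+14 J/mol

1.08e+14 J/mol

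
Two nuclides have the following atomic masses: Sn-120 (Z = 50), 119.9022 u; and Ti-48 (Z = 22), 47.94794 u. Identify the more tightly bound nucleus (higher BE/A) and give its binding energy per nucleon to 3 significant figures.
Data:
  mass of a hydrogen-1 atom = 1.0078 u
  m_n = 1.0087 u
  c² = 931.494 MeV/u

Sn-120: Σm = 50(1.0078) + 70(1.0087) = 120.9990 u; Δm = 1.0968 u; E_B = 1021.7 MeV; E_B/A = 8.514 MeV
Ti-48: Σm = 22(1.0078) + 26(1.0087) = 48.3978 u; Δm = 0.44986 u; E_B = 419.04 MeV; E_B/A = 8.730 MeV
Ti-48 has the higher binding energy per nucleon, so it is the more tightly bound nucleus.

Ti-48; 8.73 MeV/nucleon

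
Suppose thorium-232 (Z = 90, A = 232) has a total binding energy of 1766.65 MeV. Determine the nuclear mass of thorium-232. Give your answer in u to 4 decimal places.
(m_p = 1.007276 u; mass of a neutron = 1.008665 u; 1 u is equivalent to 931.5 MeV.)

231.9887 u

Mass defect = 1766.65 MeV / (931.5 MeV/u) = 1.896565 u
Constituent mass = 90(1.007276) + 142(1.008665) = 233.885270 u
Nuclear mass = 233.885270 − 1.896565 = 231.988705 u ≈ 231.9887 u (to 4 decimal places)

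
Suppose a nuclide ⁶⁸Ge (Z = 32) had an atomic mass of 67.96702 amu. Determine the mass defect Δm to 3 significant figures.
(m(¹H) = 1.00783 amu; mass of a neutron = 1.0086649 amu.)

Mass of separated nucleons = 32(1.00783) + 36(1.0086649) = 32.25056 + 36.3119364 = 68.5624964 amu
Mass defect Δm = 68.5624964 − 67.96702 = 0.5954764 amu

0.595 amu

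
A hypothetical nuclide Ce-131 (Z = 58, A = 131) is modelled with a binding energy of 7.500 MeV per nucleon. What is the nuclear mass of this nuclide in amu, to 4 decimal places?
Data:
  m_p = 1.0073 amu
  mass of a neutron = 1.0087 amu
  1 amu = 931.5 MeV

Total binding energy = 131 × 7.500 = 982.500 MeV
Mass defect = 982.500 MeV / (931.5 MeV/amu) = 1.0547504 amu
Constituent mass = 58(1.0073) + 73(1.0087) = 132.0585 amu
Nuclear mass = 132.0585 − 1.0547504 = 131.0037496 amu ≈ 131.0037 amu (to 4 decimal places)

131.0037 amu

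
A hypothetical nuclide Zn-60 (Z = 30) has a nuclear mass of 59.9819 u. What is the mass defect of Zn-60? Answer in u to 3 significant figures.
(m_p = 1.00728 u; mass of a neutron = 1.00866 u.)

0.496 u

The nucleus contains 30 protons and 60 − 30 = 30 neutrons.
Mass of separated nucleons = 30(1.00728) + 30(1.00866) = 30.21840 + 30.25980 = 60.47820 u
Mass defect Δm = 60.47820 − 59.9819 = 0.49630 u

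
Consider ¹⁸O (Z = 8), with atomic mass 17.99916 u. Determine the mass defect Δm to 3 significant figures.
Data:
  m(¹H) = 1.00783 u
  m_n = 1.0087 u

0.150 u

The nucleus contains 8 protons and 18 − 8 = 10 neutrons.
Σm = 8·m(¹H) + 10·m_n = 8.06264 + 10.0870 = 18.14964 u
Mass defect Δm = 18.14964 − 17.99916 = 0.15048 u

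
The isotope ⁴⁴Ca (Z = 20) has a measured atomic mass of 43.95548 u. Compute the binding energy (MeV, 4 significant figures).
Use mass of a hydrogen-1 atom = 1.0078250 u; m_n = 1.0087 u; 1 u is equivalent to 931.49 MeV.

381.7 MeV

The nucleus contains 20 protons and 44 − 20 = 24 neutrons.
Σm = 20·m(¹H) + 24·m_n = 20.1565000 + 24.2088 = 44.3653000 u
Δm = 44.3653000 − 43.95548 = 0.4098200 u
Binding energy = Δm·c² = 0.4098200 × 931.49 MeV/u = 381.743 MeV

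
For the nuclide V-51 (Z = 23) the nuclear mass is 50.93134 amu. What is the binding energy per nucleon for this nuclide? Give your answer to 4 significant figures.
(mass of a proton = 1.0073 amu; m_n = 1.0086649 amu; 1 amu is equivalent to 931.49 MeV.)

Σm = 23·m_p + 28·m_n = 23.1679 + 28.2426172 = 51.4105172 amu
Δm = 51.4105172 − 50.93134 = 0.4791772 amu
E_B = 0.4791772 × 931.49 = 446.349 MeV
Per nucleon: 446.349 / 51 = 8.752 MeV

8.752 MeV/nucleon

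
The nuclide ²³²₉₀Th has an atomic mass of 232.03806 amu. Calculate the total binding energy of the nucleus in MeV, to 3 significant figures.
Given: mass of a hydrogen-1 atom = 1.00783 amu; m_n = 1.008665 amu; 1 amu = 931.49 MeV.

1770 MeV

Total constituent mass: 90 × 1.00783 + 142 × 1.008665 = 233.935130 amu
The mass defect is 233.935130 − 232.03806 = 1.897070 amu.
Binding energy = Δm·c² = 1.897070 × 931.49 MeV/amu = 1767.10 MeV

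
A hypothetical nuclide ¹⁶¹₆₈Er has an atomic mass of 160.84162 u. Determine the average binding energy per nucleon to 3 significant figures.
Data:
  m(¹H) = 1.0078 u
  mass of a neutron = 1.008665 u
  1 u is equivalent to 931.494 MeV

With 68 protons and 93 neutrons (A = 161):
Σm = 68·m(¹H) + 93·m_n = 68.5304 + 93.805845 = 162.336245 u
Mass defect Δm = 162.336245 − 160.84162 = 1.494625 u
Binding energy = Δm·c² = 1.494625 × 931.494 MeV/u = 1392.23 MeV
Per nucleon: 1392.23 / 161 = 8.647 MeV

8.65 MeV/nucleon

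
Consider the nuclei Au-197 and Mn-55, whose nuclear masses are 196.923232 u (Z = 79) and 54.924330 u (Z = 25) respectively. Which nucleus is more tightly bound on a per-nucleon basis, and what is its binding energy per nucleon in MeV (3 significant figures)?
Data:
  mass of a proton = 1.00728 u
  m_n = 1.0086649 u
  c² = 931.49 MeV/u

Au-197: Σm = 79(1.00728) + 118(1.0086649) = 198.5975782 u; Δm = 1.6743462 u; E_B = 1559.6 MeV; E_B/A = 7.917 MeV
Mn-55: Σm = 25(1.00728) + 30(1.0086649) = 55.4419470 u; Δm = 0.5176170 u; E_B = 482.155 MeV; E_B/A = 8.766 MeV
Mn-55 has the higher binding energy per nucleon, so it is the more tightly bound nucleus.

Mn-55; 8.77 MeV/nucleon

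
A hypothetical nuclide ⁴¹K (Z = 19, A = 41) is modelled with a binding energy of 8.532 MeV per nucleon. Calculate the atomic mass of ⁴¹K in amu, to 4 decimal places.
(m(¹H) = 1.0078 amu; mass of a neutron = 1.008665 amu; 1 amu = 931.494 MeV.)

40.9633 amu

Total binding energy = 41 × 8.532 = 349.812 MeV
Mass defect = 349.812 MeV / (931.494 MeV/amu) = 0.375539 amu
Constituent mass = 19(1.0078) + 22(1.008665) = 41.338830 amu
Atomic mass = 41.338830 − 0.375539 = 40.963291 amu ≈ 40.9633 amu (to 4 decimal places)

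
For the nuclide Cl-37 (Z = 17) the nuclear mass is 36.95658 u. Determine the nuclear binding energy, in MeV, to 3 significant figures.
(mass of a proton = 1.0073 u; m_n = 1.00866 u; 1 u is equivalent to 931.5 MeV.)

317 MeV

With 17 protons and 20 neutrons (A = 37):
Σm = 17·m_p + 20·m_n = 17.1241 + 20.17320 = 37.29730 u
Δm = 37.29730 − 36.95658 = 0.34072 u
Converting to energy: 0.34072 u × 931.5 MeV/u = 317.381 MeV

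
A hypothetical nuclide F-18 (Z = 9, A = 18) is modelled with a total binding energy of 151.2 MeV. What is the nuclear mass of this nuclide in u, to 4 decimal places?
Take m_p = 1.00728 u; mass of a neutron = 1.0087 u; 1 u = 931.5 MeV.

Mass defect = 151.2 MeV / (931.5 MeV/u) = 0.162319 u
Constituent mass = 9(1.00728) + 9(1.0087) = 18.14382 u
Nuclear mass = 18.14382 − 0.162319 = 17.981501 u ≈ 17.9815 u (to 4 decimal places)

17.9815 u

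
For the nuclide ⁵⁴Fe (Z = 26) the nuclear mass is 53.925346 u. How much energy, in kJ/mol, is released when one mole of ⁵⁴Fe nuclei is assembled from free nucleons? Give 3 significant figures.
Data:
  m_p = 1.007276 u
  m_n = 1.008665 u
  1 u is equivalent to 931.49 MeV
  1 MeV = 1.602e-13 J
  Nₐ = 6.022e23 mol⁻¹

The nucleus contains 26 protons and 54 − 26 = 28 neutrons.
Σm = 26·m_p + 28·m_n = 26.189176 + 28.242620 = 54.431796 u
Δm = 54.431796 − 53.925346 = 0.506450 u
Converting to energy: 0.506450 u × 931.49 MeV/u = 471.753 MeV
Per nucleus in joules: 471.753 MeV × 1.602e-13 J/MeV = 7.5575e-11 J
Per mole: 7.5575e-11 J × 6.022e23 mol⁻¹ = 4.5511e+13 J/mol

4.55e+10 kJ/mol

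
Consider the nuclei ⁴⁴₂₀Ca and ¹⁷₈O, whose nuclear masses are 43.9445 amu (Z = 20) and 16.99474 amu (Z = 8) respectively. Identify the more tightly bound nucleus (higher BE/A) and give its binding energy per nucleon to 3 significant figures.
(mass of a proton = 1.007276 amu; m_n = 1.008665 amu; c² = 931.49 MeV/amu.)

⁴⁴₂₀Ca; 8.66 MeV/nucleon

⁴⁴₂₀Ca: Σm = 20(1.007276) + 24(1.008665) = 44.353480 amu; Δm = 0.408980 amu; E_B = 380.96 MeV; E_B/A = 8.658 MeV
¹⁷₈O: Σm = 8(1.007276) + 9(1.008665) = 17.136193 amu; Δm = 0.141453 amu; E_B = 131.76 MeV; E_B/A = 7.751 MeV
⁴⁴₂₀Ca has the higher binding energy per nucleon, so it is the more tightly bound nucleus.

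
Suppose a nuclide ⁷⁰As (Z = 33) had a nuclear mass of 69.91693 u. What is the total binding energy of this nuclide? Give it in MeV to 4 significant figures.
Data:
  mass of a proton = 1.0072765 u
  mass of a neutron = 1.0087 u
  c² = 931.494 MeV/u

600.9 MeV

Σm = 33·m_p + 37·m_n = 33.2401245 + 37.3219 = 70.5620245 u
Mass defect Δm = 70.5620245 − 69.91693 = 0.6450945 u
Converting to energy: 0.6450945 u × 931.494 MeV/u = 600.902 MeV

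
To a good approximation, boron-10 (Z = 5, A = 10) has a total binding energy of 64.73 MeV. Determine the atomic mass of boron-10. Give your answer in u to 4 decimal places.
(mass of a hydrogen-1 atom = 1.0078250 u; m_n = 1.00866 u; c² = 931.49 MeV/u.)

10.0129 u

Mass defect = 64.73 MeV / (931.49 MeV/u) = 0.069491 u
Constituent mass = 5(1.0078250) + 5(1.00866) = 10.0824250 u
Atomic mass = 10.0824250 − 0.069491 = 10.0129340 u ≈ 10.0129 u (to 4 decimal places)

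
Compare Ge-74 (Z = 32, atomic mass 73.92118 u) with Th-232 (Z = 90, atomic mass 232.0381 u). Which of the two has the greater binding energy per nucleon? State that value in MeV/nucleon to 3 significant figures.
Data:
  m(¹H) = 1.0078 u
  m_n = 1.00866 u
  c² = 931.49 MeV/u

Ge-74: Σm = 32(1.0078) + 42(1.00866) = 74.61332 u; Δm = 0.69214 u; E_B = 644.72 MeV; E_B/A = 8.712 MeV
Th-232: Σm = 90(1.0078) + 142(1.00866) = 233.93172 u; Δm = 1.89362 u; E_B = 1763.9 MeV; E_B/A = 7.603 MeV
Ge-74 has the higher binding energy per nucleon, so it is the more tightly bound nucleus.

Ge-74; 8.71 MeV/nucleon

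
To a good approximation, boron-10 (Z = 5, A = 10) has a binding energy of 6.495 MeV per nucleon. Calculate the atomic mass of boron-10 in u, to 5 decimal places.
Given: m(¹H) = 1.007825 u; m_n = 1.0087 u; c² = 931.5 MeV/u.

Total binding energy = 10 × 6.495 = 64.950 MeV
Mass defect = 64.950 MeV / (931.5 MeV/u) = 0.0697262 u
Constituent mass = 5(1.007825) + 5(1.0087) = 10.082625 u
Atomic mass = 10.082625 − 0.0697262 = 10.0128988 u ≈ 10.01290 u (to 5 decimal places)

10.01290 u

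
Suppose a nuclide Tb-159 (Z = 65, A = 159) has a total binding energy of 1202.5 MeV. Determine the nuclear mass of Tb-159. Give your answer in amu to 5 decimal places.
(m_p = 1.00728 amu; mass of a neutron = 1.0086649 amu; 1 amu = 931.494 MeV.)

158.99676 amu

Mass defect = 1202.5 MeV / (931.494 MeV/amu) = 1.2909369 amu
Constituent mass = 65(1.00728) + 94(1.0086649) = 160.2877006 amu
Nuclear mass = 160.2877006 − 1.2909369 = 158.9967637 amu ≈ 158.99676 amu (to 5 decimal places)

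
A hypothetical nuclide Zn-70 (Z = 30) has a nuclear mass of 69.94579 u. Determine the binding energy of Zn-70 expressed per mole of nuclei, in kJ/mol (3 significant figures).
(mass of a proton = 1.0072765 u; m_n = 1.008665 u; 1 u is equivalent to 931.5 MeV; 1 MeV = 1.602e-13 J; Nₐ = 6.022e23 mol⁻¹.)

5.56e+10 kJ/mol

The nucleus contains 30 protons and 70 − 30 = 40 neutrons.
Total constituent mass: 30 × 1.0072765 + 40 × 1.008665 = 70.5648950 u
Δm = 70.5648950 − 69.94579 = 0.6191050 u
Converting to energy: 0.6191050 u × 931.5 MeV/u = 576.696 MeV
Per nucleus in joules: 576.696 MeV × 1.602e-13 J/MeV = 9.2387e-11 J
Per mole: 9.2387e-11 J × 6.022e23 mol⁻¹ = 5.5635e+13 J/mol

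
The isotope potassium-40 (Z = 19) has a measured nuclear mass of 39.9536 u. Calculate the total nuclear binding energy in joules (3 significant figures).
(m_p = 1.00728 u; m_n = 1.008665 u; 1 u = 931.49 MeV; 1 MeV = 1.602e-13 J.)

Σm = 19·m_p + 21·m_n = 19.13832 + 21.181965 = 40.320285 u
The mass defect is 40.320285 − 39.9536 = 0.366685 u.
Binding energy = Δm·c² = 0.366685 × 931.49 MeV/u = 341.563 MeV
In joules: 341.563 MeV × 1.602e-13 J/MeV = 5.4718e-11 J

5.47e-11 J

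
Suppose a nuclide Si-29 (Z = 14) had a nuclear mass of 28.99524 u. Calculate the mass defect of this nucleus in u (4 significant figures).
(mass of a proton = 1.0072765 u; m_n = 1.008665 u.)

Mass of separated nucleons = 14(1.0072765) + 15(1.008665) = 14.1018710 + 15.129975 = 29.2318460 u
Mass defect Δm = 29.2318460 − 28.99524 = 0.2366060 u

0.2366 u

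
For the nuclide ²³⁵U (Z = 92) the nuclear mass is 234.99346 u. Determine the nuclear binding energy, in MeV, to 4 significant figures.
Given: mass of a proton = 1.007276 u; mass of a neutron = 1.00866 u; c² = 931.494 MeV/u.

1783 MeV

The nucleus contains 92 protons and 235 − 92 = 143 neutrons.
Mass of separated nucleons = 92(1.007276) + 143(1.00866) = 92.669392 + 144.23838 = 236.907772 u
Δm = 236.907772 − 234.99346 = 1.914312 u
E_B = 1.914312 × 931.494 = 1783.17 MeV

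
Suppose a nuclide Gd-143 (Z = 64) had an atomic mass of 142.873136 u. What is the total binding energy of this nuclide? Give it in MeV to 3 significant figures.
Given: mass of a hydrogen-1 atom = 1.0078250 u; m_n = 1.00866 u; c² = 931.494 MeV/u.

Z = 64, so N = A − Z = 143 − 64 = 79.
Total constituent mass: 64 × 1.0078250 + 79 × 1.00866 = 144.1849400 u
The mass defect is 144.1849400 − 142.873136 = 1.3118040 u.
Converting to energy: 1.3118040 u × 931.494 MeV/u = 1221.94 MeV

1220 MeV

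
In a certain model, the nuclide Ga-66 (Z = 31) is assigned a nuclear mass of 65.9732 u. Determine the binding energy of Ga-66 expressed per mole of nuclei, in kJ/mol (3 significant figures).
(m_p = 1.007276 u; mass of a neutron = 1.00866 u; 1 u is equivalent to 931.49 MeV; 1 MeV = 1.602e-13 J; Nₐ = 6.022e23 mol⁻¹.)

4.99e+10 kJ/mol

Total constituent mass: 31 × 1.007276 + 35 × 1.00866 = 66.528656 u
Mass defect Δm = 66.528656 − 65.9732 = 0.555456 u
E_B = 0.555456 × 931.49 = 517.402 MeV
Per nucleus in joules: 517.402 MeV × 1.602e-13 J/MeV = 8.2888e-11 J
Per mole: 8.2888e-11 J × 6.022e23 mol⁻¹ = 4.9915e+13 J/mol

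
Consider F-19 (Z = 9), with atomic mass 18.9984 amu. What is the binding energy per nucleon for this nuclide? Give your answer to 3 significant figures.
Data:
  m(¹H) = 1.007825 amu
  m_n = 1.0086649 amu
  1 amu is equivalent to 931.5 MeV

Total constituent mass: 9 × 1.007825 + 10 × 1.0086649 = 19.1570740 amu
Mass defect Δm = 19.1570740 − 18.9984 = 0.1586740 amu
Binding energy = Δm·c² = 0.1586740 × 931.5 MeV/amu = 147.805 MeV
Dividing by A = 19 gives 7.779 MeV per nucleon.

7.78 MeV/nucleon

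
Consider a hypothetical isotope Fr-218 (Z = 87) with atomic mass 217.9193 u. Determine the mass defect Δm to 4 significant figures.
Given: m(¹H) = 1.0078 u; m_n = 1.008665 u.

Z = 87, so N = A − Z = 218 − 87 = 131.
Σm = 87·m(¹H) + 131·m_n = 87.6786 + 132.135115 = 219.813715 u
The mass defect is 219.813715 − 217.9193 = 1.894415 u.

1.894 u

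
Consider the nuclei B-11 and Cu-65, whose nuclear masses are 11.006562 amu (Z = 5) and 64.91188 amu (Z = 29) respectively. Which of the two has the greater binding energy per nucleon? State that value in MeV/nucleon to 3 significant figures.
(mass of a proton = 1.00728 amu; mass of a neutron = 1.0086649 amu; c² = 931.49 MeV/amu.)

Cu-65; 8.76 MeV/nucleon

B-11: Σm = 5(1.00728) + 6(1.0086649) = 11.0883894 amu; Δm = 0.0818274 amu; E_B = 76.221 MeV; E_B/A = 6.929 MeV
Cu-65: Σm = 29(1.00728) + 36(1.0086649) = 65.5230564 amu; Δm = 0.6111764 amu; E_B = 569.305 MeV; E_B/A = 8.759 MeV
Cu-65 has the higher binding energy per nucleon, so it is the more tightly bound nucleus.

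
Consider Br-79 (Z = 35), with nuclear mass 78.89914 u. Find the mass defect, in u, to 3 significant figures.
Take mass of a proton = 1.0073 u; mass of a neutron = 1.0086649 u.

With 35 protons and 44 neutrons (A = 79):
Mass of separated nucleons = 35(1.0073) + 44(1.0086649) = 35.2555 + 44.3812556 = 79.6367556 u
The mass defect is 79.6367556 − 78.89914 = 0.7376156 u.

0.738 u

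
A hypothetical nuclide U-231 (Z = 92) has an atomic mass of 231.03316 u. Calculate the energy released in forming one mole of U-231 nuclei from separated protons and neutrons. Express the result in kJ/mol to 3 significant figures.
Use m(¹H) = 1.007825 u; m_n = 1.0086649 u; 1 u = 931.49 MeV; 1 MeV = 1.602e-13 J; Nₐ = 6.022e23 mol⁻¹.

1.70e+11 kJ/mol

Mass of separated nucleons = 92(1.007825) + 139(1.0086649) = 92.719900 + 140.2044211 = 232.9243211 u
Δm = 232.9243211 − 231.03316 = 1.8911611 u
Converting to energy: 1.8911611 u × 931.49 MeV/u = 1761.60 MeV
Per nucleus in joules: 1761.60 MeV × 1.602e-13 J/MeV = 2.8221e-10 J
Per mole: 2.8221e-10 J × 6.022e23 mol⁻¹ = 1.6995e+14 J/mol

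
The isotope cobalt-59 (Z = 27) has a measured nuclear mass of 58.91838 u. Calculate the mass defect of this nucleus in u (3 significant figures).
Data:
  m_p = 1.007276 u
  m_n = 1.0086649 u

With 27 protons and 32 neutrons (A = 59):
Mass of separated nucleons = 27(1.007276) + 32(1.0086649) = 27.196452 + 32.2772768 = 59.4737288 u
The mass defect is 59.4737288 − 58.91838 = 0.5553488 u.

0.555 u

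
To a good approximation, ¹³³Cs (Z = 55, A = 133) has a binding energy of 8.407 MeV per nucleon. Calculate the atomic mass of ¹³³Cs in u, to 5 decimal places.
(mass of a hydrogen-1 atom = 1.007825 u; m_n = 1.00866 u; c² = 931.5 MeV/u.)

Total binding energy = 133 × 8.407 = 1118.131 MeV
Mass defect = 1118.131 MeV / (931.5 MeV/u) = 1.2003553 u
Constituent mass = 55(1.007825) + 78(1.00866) = 134.105855 u
Atomic mass = 134.105855 − 1.2003553 = 132.9054997 u ≈ 132.90550 u (to 5 decimal places)

132.90550 u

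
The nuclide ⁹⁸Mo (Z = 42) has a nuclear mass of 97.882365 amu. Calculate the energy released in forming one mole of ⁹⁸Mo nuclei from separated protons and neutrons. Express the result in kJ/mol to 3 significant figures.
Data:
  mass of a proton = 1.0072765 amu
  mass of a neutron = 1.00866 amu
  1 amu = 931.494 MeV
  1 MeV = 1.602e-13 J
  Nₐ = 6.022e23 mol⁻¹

The nucleus contains 42 protons and 98 − 42 = 56 neutrons.
Σm = 42·m_p + 56·m_n = 42.3056130 + 56.48496 = 98.7905730 amu
The mass defect is 98.7905730 − 97.882365 = 0.9082080 amu.
Converting to energy: 0.9082080 amu × 931.494 MeV/amu = 845.990 MeV
Per nucleus in joules: 845.990 MeV × 1.602e-13 J/MeV = 1.3553e-10 J
Per mole: 1.3553e-10 J × 6.022e23 mol⁻¹ = 8.1616e+13 J/mol

8.16e+10 kJ/mol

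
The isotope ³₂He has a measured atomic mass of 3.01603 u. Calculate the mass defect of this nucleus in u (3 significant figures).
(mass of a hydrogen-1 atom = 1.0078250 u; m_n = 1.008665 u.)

0.00829 u

Z = 2, so N = A − Z = 3 − 2 = 1.
Mass of separated nucleons = 2(1.0078250) + 1(1.008665) = 2.0156500 + 1.008665 = 3.0243150 u
Δm = 3.0243150 − 3.01603 = 0.0082850 u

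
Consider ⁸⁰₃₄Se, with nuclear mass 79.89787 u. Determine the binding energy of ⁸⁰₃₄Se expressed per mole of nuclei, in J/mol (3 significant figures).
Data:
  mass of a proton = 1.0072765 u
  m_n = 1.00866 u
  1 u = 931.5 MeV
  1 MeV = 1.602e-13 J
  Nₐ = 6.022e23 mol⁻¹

Mass of separated nucleons = 34(1.0072765) + 46(1.00866) = 34.2474010 + 46.39836 = 80.6457610 u
Mass defect Δm = 80.6457610 − 79.89787 = 0.7478910 u
E_B = 0.7478910 × 931.5 = 696.660 MeV
Per nucleus in joules: 696.660 MeV × 1.602e-13 J/MeV = 1.1160e-10 J
Per mole: 1.1160e-10 J × 6.022e23 mol⁻¹ = 6.7206e+13 J/mol

6.72e+13 J/mol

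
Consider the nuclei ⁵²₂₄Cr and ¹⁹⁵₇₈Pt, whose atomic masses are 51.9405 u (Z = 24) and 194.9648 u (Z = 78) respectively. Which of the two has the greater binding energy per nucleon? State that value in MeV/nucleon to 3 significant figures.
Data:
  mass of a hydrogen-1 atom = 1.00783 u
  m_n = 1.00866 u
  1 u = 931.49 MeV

⁵²₂₄Cr; 8.78 MeV/nucleon

⁵²₂₄Cr: Σm = 24(1.00783) + 28(1.00866) = 52.43040 u; Δm = 0.48990 u; E_B = 456.34 MeV; E_B/A = 8.776 MeV
¹⁹⁵₇₈Pt: Σm = 78(1.00783) + 117(1.00866) = 196.62396 u; Δm = 1.65916 u; E_B = 1545.5 MeV; E_B/A = 7.926 MeV
⁵²₂₄Cr has the higher binding energy per nucleon, so it is the more tightly bound nucleus.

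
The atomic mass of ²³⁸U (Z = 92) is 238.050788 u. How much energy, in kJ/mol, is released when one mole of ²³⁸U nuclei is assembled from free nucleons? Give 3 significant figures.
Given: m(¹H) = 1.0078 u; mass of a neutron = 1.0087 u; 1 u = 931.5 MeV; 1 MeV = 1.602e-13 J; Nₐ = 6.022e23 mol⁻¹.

1.74e+11 kJ/mol

Σm = 92·m(¹H) + 146·m_n = 92.7176 + 147.2702 = 239.9878 u
The mass defect is 239.9878 − 238.050788 = 1.937012 u.
Converting to energy: 1.937012 u × 931.5 MeV/u = 1804.33 MeV
Per nucleus in joules: 1804.33 MeV × 1.602e-13 J/MeV = 2.8905e-10 J
Per mole: 2.8905e-10 J × 6.022e23 mol⁻¹ = 1.7407e+14 J/mol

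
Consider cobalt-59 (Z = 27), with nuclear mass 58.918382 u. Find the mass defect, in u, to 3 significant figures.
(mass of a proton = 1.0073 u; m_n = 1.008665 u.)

0.556 u

Z = 27, so N = A − Z = 59 − 27 = 32.
Mass of separated nucleons = 27(1.0073) + 32(1.008665) = 27.1971 + 32.277280 = 59.474380 u
Mass defect Δm = 59.474380 − 58.918382 = 0.555998 u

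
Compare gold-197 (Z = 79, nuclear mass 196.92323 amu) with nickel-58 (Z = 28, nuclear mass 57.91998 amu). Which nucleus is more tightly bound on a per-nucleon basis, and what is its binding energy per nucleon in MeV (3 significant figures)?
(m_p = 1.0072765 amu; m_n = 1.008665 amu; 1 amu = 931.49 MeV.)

gold-197: Σm = 79(1.0072765) + 118(1.008665) = 198.5973135 amu; Δm = 1.6740835 amu; E_B = 1559.4 MeV; E_B/A = 7.916 MeV
nickel-58: Σm = 28(1.0072765) + 30(1.008665) = 58.4636920 amu; Δm = 0.5437120 amu; E_B = 506.46 MeV; E_B/A = 8.732 MeV
nickel-58 has the higher binding energy per nucleon, so it is the more tightly bound nucleus.

nickel-58; 8.73 MeV/nucleon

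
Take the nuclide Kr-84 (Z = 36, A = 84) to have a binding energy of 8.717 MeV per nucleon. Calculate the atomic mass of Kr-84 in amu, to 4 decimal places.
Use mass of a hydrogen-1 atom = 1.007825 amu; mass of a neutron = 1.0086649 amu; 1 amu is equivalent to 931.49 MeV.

83.9115 amu

Total binding energy = 84 × 8.717 = 732.228 MeV
Mass defect = 732.228 MeV / (931.49 MeV/amu) = 0.786083 amu
Constituent mass = 36(1.007825) + 48(1.0086649) = 84.6976152 amu
Atomic mass = 84.6976152 − 0.786083 = 83.9115322 amu ≈ 83.9115 amu (to 4 decimal places)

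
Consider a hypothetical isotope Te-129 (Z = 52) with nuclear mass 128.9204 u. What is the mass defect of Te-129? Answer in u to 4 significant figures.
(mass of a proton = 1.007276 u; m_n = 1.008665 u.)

1.125 u

With 52 protons and 77 neutrons (A = 129):
Σm = 52·m_p + 77·m_n = 52.378352 + 77.667205 = 130.045557 u
Mass defect Δm = 130.045557 − 128.9204 = 1.125157 u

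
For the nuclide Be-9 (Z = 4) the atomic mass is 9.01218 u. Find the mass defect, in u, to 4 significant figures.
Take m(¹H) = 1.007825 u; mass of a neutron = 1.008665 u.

0.06245 u

The nucleus contains 4 protons and 9 − 4 = 5 neutrons.
Total constituent mass: 4 × 1.007825 + 5 × 1.008665 = 9.074625 u
Mass defect Δm = 9.074625 − 9.01218 = 0.062445 u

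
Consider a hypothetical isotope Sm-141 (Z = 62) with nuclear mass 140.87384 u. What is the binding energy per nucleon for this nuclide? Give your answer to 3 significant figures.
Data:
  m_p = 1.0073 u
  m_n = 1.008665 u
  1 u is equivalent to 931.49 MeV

8.35 MeV/nucleon

Σm = 62·m_p + 79·m_n = 62.4526 + 79.684535 = 142.137135 u
Δm = 142.137135 − 140.87384 = 1.263295 u
Binding energy = Δm·c² = 1.263295 × 931.49 MeV/u = 1176.75 MeV
Dividing by A = 141 gives 8.346 MeV per nucleon.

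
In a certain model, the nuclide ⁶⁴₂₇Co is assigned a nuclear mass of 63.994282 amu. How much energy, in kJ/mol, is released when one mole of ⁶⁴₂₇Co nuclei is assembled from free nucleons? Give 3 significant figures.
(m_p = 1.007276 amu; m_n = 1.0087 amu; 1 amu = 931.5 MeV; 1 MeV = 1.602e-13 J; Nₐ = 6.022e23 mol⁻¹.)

The nucleus contains 27 protons and 64 − 27 = 37 neutrons.
Total constituent mass: 27 × 1.007276 + 37 × 1.0087 = 64.518352 amu
Δm = 64.518352 − 63.994282 = 0.524070 amu
E_B = 0.524070 × 931.5 = 488.171 MeV
Per nucleus in joules: 488.171 MeV × 1.602e-13 J/MeV = 7.8205e-11 J
Per mole: 7.8205e-11 J × 6.022e23 mol⁻¹ = 4.7095e+13 J/mol

4.71e+10 kJ/mol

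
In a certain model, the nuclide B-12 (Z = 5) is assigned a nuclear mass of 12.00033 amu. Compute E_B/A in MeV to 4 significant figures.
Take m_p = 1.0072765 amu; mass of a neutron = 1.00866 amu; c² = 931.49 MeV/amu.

The nucleus contains 5 protons and 12 − 5 = 7 neutrons.
Σm = 5·m_p + 7·m_n = 5.0363825 + 7.06062 = 12.0970025 amu
Δm = 12.0970025 − 12.00033 = 0.0966725 amu
E_B = 0.0966725 × 931.49 = 90.0495 MeV
Per nucleon: 90.0495 / 12 = 7.504 MeV

7.504 MeV/nucleon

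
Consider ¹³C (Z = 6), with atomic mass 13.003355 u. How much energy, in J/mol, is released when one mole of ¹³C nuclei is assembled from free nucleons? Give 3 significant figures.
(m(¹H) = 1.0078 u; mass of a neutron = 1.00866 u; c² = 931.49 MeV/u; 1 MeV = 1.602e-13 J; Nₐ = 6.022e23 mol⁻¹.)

9.35e+12 J/mol

With 6 protons and 7 neutrons (A = 13):
Σm = 6·m(¹H) + 7·m_n = 6.0468 + 7.06062 = 13.10742 u
The mass defect is 13.10742 − 13.003355 = 0.104065 u.
Binding energy = Δm·c² = 0.104065 × 931.49 MeV/u = 96.9355 MeV
Per nucleus in joules: 96.9355 MeV × 1.602e-13 J/MeV = 1.5529e-11 J
Per mole: 1.5529e-11 J × 6.022e23 mol⁻¹ = 9.3516e+12 J/mol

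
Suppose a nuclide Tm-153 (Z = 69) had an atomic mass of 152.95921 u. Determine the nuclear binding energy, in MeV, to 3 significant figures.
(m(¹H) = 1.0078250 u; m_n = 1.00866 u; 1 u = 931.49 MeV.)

1220 MeV

Z = 69, so N = A − Z = 153 − 69 = 84.
Σm = 69·m(¹H) + 84·m_n = 69.5399250 + 84.72744 = 154.2673650 u
The mass defect is 154.2673650 − 152.95921 = 1.3081550 u.
Converting to energy: 1.3081550 u × 931.49 MeV/u = 1218.53 MeV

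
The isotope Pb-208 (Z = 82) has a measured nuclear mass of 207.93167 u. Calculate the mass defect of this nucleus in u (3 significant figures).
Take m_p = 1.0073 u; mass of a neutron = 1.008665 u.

Mass of separated nucleons = 82(1.0073) + 126(1.008665) = 82.5986 + 127.091790 = 209.690390 u
Mass defect Δm = 209.690390 − 207.93167 = 1.758720 u

1.76 u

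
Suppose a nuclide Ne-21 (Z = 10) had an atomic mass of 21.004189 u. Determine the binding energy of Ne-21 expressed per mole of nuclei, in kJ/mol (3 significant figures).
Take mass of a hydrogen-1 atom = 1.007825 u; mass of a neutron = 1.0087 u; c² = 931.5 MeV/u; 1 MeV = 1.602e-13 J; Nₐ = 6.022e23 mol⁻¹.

1.53e+10 kJ/mol

Z = 10, so N = A − Z = 21 − 10 = 11.
Mass of separated nucleons = 10(1.007825) + 11(1.0087) = 10.078250 + 11.0957 = 21.173950 u
Mass defect Δm = 21.173950 − 21.004189 = 0.169761 u
E_B = 0.169761 × 931.5 = 158.132 MeV
Per nucleus in joules: 158.132 MeV × 1.602e-13 J/MeV = 2.5333e-11 J
Per mole: 2.5333e-11 J × 6.022e23 mol⁻¹ = 1.5256e+13 J/mol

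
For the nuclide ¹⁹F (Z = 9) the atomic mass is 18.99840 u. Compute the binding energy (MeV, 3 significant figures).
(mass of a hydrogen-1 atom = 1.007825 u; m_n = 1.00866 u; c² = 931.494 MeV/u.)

148 MeV

Σm = 9·m(¹H) + 10·m_n = 9.070425 + 10.08660 = 19.157025 u
The mass defect is 19.157025 − 18.99840 = 0.158625 u.
Converting to energy: 0.158625 u × 931.494 MeV/u = 147.758 MeV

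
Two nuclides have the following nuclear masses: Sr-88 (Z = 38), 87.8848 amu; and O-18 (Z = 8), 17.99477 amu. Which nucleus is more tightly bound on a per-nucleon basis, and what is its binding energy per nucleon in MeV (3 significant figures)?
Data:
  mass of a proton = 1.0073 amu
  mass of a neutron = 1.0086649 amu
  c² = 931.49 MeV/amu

Sr-88; 8.74 MeV/nucleon

Sr-88: Σm = 38(1.0073) + 50(1.0086649) = 88.7106450 amu; Δm = 0.8258450 amu; E_B = 769.27 MeV; E_B/A = 8.742 MeV
O-18: Σm = 8(1.0073) + 10(1.0086649) = 18.1450490 amu; Δm = 0.1502790 amu; E_B = 139.98 MeV; E_B/A = 7.777 MeV
Sr-88 has the higher binding energy per nucleon, so it is the more tightly bound nucleus.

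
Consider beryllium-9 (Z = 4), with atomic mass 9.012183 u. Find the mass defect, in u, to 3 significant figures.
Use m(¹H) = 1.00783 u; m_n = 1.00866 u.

Σm = 4·m(¹H) + 5·m_n = 4.03132 + 5.04330 = 9.07462 u
Mass defect Δm = 9.07462 − 9.012183 = 0.062437 u

0.0624 u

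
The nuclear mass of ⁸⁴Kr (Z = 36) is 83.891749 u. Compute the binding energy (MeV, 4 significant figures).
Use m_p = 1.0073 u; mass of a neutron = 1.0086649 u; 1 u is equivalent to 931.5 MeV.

733.1 MeV

Z = 36, so N = A − Z = 84 − 36 = 48.
Total constituent mass: 36 × 1.0073 + 48 × 1.0086649 = 84.6787152 u
Δm = 84.6787152 − 83.891749 = 0.7869662 u
E_B = 0.7869662 × 931.5 = 733.059 MeV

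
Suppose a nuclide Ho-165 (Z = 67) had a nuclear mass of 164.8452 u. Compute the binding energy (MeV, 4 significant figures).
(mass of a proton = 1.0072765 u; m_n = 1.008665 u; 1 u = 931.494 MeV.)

1389 MeV

Mass of separated nucleons = 67(1.0072765) + 98(1.008665) = 67.4875255 + 98.849170 = 166.3366955 u
Δm = 166.3366955 − 164.8452 = 1.4914955 u
E_B = 1.4914955 × 931.494 = 1389.32 MeV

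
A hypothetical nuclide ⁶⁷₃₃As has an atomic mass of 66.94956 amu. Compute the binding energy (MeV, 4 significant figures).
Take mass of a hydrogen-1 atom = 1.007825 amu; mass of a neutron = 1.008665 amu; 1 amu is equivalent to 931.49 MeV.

Σm = 33·m(¹H) + 34·m_n = 33.258225 + 34.294610 = 67.552835 amu
Δm = 67.552835 − 66.94956 = 0.603275 amu
Converting to energy: 0.603275 amu × 931.49 MeV/amu = 561.945 MeV

561.9 MeV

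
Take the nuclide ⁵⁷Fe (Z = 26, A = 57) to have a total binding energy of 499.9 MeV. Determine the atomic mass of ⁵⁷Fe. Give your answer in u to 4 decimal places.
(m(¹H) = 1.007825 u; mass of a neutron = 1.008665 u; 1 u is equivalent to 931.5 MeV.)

56.9354 u

Mass defect = 499.9 MeV / (931.5 MeV/u) = 0.536661 u
Constituent mass = 26(1.007825) + 31(1.008665) = 57.472065 u
Atomic mass = 57.472065 − 0.536661 = 56.935404 u ≈ 56.9354 u (to 4 decimal places)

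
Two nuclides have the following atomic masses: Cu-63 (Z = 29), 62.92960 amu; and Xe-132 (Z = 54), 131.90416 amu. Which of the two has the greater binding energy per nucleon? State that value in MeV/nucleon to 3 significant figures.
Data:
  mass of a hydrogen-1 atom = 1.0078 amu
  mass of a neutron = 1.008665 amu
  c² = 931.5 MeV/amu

Cu-63; 8.74 MeV/nucleon

Cu-63: Σm = 29(1.0078) + 34(1.008665) = 63.520810 amu; Δm = 0.591210 amu; E_B = 550.71 MeV; E_B/A = 8.741 MeV
Xe-132: Σm = 54(1.0078) + 78(1.008665) = 133.097070 amu; Δm = 1.192910 amu; E_B = 1111.2 MeV; E_B/A = 8.418 MeV
Cu-63 has the higher binding energy per nucleon, so it is the more tightly bound nucleus.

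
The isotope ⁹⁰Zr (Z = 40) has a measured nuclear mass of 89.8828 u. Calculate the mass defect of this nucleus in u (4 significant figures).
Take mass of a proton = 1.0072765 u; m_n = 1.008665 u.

0.8415 u

Σm = 40·m_p + 50·m_n = 40.2910600 + 50.433250 = 90.7243100 u
The mass defect is 90.7243100 − 89.8828 = 0.8415100 u.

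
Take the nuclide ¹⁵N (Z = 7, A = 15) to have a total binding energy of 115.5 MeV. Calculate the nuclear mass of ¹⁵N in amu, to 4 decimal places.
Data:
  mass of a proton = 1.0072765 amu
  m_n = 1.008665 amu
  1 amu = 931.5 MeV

14.9963 amu

Mass defect = 115.5 MeV / (931.5 MeV/amu) = 0.123994 amu
Constituent mass = 7(1.0072765) + 8(1.008665) = 15.1202555 amu
Nuclear mass = 15.1202555 − 0.123994 = 14.9962615 amu ≈ 14.9963 amu (to 4 decimal places)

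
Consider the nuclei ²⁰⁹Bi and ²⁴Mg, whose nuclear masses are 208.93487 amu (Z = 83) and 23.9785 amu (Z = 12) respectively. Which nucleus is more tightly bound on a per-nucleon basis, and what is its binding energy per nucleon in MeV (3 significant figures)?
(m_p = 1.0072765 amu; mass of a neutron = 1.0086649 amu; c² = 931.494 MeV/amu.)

²⁰⁹Bi: Σm = 83(1.0072765) + 126(1.0086649) = 210.6957269 amu; Δm = 1.7608569 amu; E_B = 1640.2 MeV; E_B/A = 7.848 MeV
²⁴Mg: Σm = 12(1.0072765) + 12(1.0086649) = 24.1912968 amu; Δm = 0.2127968 amu; E_B = 198.22 MeV; E_B/A = 8.259 MeV
²⁴Mg has the higher binding energy per nucleon, so it is the more tightly bound nucleus.

²⁴Mg; 8.26 MeV/nucleon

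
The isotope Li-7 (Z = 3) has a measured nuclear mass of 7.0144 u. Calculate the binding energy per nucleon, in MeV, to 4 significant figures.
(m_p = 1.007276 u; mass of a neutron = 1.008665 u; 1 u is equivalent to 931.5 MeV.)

5.601 MeV/nucleon

Z = 3, so N = A − Z = 7 − 3 = 4.
Total constituent mass: 3 × 1.007276 + 4 × 1.008665 = 7.056488 u
Mass defect Δm = 7.056488 − 7.0144 = 0.042088 u
Converting to energy: 0.042088 u × 931.5 MeV/u = 39.2050 MeV
Dividing by A = 7 gives 5.601 MeV per nucleon.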